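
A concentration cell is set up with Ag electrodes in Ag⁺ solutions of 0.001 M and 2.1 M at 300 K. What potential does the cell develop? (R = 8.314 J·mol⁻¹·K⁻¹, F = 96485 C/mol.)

0.20 V

Both half-cells are Ag⁺/Ag, so E°_cell = 0. The concentrated side is the cathode; the cell reaction moves Ag⁺ from high to low concentration with n = 1.
Q = [Ag⁺]_dilute/[Ag⁺]_conc = 0.001/2.1 = 4.76 × 10^-4.
E = 0 − (RT/nF) ln Q = −((8.314×300)/(1×96485))(-7.650) = 0.1978 V.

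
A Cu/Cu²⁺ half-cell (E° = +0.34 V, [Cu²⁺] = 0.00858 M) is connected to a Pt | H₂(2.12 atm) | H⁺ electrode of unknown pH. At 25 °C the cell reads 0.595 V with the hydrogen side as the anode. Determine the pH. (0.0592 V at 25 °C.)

pH = 5.18

E°_cell = 0.34 V and n = 2.
log Q = n(E° − E)/0.0592 = 2×(0.34 − 0.595)/0.0592 = -8.615.
With Q = [H⁺]^2 / ([Cu²⁺]·P(H₂)), solving for [H⁺] gives log[H⁺] = -5.178, so pH = 5.18.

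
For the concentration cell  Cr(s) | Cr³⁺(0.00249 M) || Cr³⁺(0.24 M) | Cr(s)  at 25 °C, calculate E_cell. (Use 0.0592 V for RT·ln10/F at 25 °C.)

0.039 V

Both half-cells are Cr³⁺/Cr, so E°_cell = 0. The concentrated side is the cathode; the cell reaction moves Cr³⁺ from high to low concentration with n = 3.
Q = [Cr³⁺]_dilute/[Cr³⁺]_conc = 0.00249/0.24 = 0.0104.
E = 0 − (0.0592/3) log Q = −(0.0592/3)(-1.984) = 0.0392 V.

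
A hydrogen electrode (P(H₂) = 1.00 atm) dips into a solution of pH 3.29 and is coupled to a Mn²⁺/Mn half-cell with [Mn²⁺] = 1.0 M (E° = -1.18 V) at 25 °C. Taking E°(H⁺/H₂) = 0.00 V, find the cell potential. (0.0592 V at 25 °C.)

0.99 V

The hydrogen couple is the cathode, so E°_cell = 1.18 V; n = 2.
[H⁺] = 10^(−3.29) = 5.1 × 10^-4 M, and Q = [Mn²⁺]·P(H₂) / [H⁺]^2 = 3.8 × 10^6.
E = E° − (0.0592/2) log Q = 1.18 − (0.0592/2)(6.580) = 0.985 V.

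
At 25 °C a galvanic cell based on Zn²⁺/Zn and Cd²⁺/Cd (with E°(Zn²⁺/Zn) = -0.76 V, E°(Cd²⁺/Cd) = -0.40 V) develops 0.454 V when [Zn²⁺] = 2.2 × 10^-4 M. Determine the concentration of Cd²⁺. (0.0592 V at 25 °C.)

0.33 M

From the Nernst equation, log Q = n(E° − E)/0.0592 = 2(0.36 − 0.454)/0.0592 = -3.176, so Q = 6.67 × 10^-4.
With Q = [Zn²⁺]/[Cd²⁺] and the known concentrations, [Cd²⁺] in the denominator gives [Cd²⁺] = 0.33 M.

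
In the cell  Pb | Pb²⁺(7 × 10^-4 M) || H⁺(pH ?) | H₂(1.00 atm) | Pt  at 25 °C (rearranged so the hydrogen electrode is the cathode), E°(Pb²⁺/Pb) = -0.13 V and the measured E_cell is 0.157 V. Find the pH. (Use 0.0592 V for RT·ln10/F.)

E°_cell = 0.13 V and n = 2.
log Q = n(E° − E)/0.0592 = 2×(0.13 − 0.157)/0.0592 = -0.912.
With Q = [Pb²⁺]·P(H₂) / [H⁺]^2, solving for [H⁺] gives log[H⁺] = -1.121, so pH = 1.12.

pH = 1.12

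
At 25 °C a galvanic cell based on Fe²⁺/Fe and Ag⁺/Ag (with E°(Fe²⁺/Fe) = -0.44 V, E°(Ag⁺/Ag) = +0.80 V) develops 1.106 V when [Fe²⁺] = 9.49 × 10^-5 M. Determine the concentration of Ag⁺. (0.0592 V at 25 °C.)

5.3 × 10^-5 M

From the Nernst equation, log Q = n(E° − E)/0.0592 = 2(1.24 − 1.106)/0.0592 = 4.527, so Q = 3.37 × 10^4.
With Q = [Fe²⁺]/[Ag⁺]^2 and the known concentrations, [Ag⁺]^2 in the denominator gives [Ag⁺] = 5.3 × 10^-5 M.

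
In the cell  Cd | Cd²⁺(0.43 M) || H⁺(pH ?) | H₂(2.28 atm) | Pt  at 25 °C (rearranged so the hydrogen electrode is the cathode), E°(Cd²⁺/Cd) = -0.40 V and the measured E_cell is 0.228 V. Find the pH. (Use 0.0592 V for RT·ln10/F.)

pH = 2.91

E°_cell = 0.40 V and n = 2.
log Q = n(E° − E)/0.0592 = 2×(0.40 − 0.228)/0.0592 = 5.811.
With Q = [Cd²⁺]·P(H₂) / [H⁺]^2, solving for [H⁺] gives log[H⁺] = -2.910, so pH = 2.91.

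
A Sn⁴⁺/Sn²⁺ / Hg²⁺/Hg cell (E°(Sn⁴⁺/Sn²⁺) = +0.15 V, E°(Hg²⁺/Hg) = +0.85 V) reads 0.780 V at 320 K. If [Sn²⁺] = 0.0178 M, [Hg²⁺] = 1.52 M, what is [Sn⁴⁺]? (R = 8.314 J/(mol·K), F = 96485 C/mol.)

From the Nernst equation, ln Q = nF(E° − E)/RT = 2×96485×(0.70 − 0.780)/(8.314×320) = -5.803, so Q = 0.00302.
With Q = [Sn⁴⁺]/([Sn²⁺]·[Hg²⁺]) and the known concentrations, [Sn⁴⁺] in the numerator gives [Sn⁴⁺] = 8.2 × 10^-5 M.

8.2 × 10^-5 M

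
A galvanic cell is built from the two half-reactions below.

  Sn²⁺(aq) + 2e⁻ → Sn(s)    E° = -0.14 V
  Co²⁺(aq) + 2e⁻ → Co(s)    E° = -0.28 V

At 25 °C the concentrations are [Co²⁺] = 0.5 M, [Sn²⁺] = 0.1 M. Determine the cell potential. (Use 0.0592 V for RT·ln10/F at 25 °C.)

The Sn²⁺/Sn couple has the higher reduction potential and acts as the cathode, so E°_cell = -0.14 − (-0.28) = 0.14 V.
Balancing electrons gives n = 2; the reaction quotient is Q = [Co²⁺]/[Sn²⁺] = 5.00.
At 25 °C, E = E° − (0.0592/n) log Q = 0.14 − (0.0592/2)(0.699) = 0.140 − 0.021 = 0.119 V.

0.119 V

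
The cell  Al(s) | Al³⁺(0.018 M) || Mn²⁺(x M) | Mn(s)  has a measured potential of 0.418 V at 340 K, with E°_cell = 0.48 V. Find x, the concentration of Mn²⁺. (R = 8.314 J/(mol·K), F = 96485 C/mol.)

From the Nernst equation, ln Q = nF(E° − E)/RT = 6×96485×(0.48 − 0.418)/(8.314×340) = 12.697, so Q = 3.27 × 10^5.
With Q = [Al³⁺]^2/[Mn²⁺]^3 and the known concentrations, [Mn²⁺]^3 in the denominator gives [Mn²⁺] = 0.001 M.

0.001 M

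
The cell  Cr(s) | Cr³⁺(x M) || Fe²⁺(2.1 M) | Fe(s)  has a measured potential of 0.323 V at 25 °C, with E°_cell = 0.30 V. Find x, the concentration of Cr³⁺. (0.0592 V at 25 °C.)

From the Nernst equation, log Q = n(E° − E)/0.0592 = 6(0.30 − 0.323)/0.0592 = -2.331, so Q = 0.00467.
With Q = [Cr³⁺]^2/[Fe²⁺]^3 and the known concentrations, [Cr³⁺]^2 in the numerator gives [Cr³⁺] = 0.21 M.

0.21 M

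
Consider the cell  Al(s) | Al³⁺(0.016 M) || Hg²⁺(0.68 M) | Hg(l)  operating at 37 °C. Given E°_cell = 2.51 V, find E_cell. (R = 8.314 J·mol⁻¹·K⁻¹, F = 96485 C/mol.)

Balancing electrons gives n = 6; the reaction quotient is Q = [Al³⁺]^2/[Hg²⁺]^3 = 8.14 × 10^-4.
E = E° − (RT/nF) ln Q = 2.51 − (8.314×310)/(6×96485) × (-7.113) = 2.510 + 0.032 = 2.542 V.

2.54 V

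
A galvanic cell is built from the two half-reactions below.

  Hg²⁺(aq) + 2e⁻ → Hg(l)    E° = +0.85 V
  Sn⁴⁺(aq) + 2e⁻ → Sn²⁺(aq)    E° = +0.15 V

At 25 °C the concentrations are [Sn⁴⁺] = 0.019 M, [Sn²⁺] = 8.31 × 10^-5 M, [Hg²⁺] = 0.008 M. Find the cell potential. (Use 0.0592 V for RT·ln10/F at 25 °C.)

0.568 V

The Hg²⁺/Hg couple has the higher reduction potential and acts as the cathode, so E°_cell = +0.85 − (+0.15) = 0.70 V.
Balancing electrons gives n = 2; the reaction quotient is Q = [Sn⁴⁺]/([Sn²⁺]·[Hg²⁺]) = 2.86 × 10^4.
At 25 °C, E = E° − (0.0592/n) log Q = 0.70 − (0.0592/2)(4.456) = 0.700 − 0.132 = 0.568 V.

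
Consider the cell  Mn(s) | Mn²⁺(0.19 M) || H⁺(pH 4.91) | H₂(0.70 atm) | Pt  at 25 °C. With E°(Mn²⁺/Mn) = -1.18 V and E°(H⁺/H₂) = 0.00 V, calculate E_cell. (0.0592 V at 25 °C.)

0.92 V

The hydrogen couple is the cathode, so E°_cell = 1.18 V; n = 2.
[H⁺] = 10^(−4.91) = 1.2 × 10^-5 M, and Q = [Mn²⁺]·P(H₂) / [H⁺]^2 = 8.79 × 10^8.
E = E° − (0.0592/2) log Q = 1.18 − (0.0592/2)(8.944) = 0.915 V.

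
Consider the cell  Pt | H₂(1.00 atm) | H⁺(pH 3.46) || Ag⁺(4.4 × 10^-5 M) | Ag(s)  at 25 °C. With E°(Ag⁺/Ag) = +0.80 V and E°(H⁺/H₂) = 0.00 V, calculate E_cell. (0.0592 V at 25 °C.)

The Ag⁺/Ag couple is the cathode, so E°_cell = 0.80 V; n = 2.
[H⁺] = 10^(−3.46) = 3.5 × 10^-4 M, and Q = [H⁺]^2 / ([Ag⁺]^2·P(H₂)) = 62.1.
E = E° − (0.0592/2) log Q = 0.80 − (0.0592/2)(1.793) = 0.747 V.

0.75 V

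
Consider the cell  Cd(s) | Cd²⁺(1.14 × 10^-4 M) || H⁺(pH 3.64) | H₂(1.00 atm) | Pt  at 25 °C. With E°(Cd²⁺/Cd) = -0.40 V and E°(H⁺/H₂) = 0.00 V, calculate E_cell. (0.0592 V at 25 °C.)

0.30 V

The hydrogen couple is the cathode, so E°_cell = 0.40 V; n = 2.
[H⁺] = 10^(−3.64) = 2.3 × 10^-4 M, and Q = [Cd²⁺]·P(H₂) / [H⁺]^2 = 2170.
E = E° − (0.0592/2) log Q = 0.40 − (0.0592/2)(3.337) = 0.301 V.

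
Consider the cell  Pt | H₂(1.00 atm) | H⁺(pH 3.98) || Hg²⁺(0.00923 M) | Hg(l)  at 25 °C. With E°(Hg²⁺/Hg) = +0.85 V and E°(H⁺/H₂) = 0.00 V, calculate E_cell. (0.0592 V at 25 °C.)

The Hg²⁺/Hg couple is the cathode, so E°_cell = 0.85 V; n = 2.
[H⁺] = 10^(−3.98) = 1 × 10^-4 M, and Q = [H⁺]^2 / ([Hg²⁺]·P(H₂)) = 1.19 × 10^-6.
E = E° − (0.0592/2) log Q = 0.85 − (0.0592/2)(-5.925) = 1.025 V.

1.03 V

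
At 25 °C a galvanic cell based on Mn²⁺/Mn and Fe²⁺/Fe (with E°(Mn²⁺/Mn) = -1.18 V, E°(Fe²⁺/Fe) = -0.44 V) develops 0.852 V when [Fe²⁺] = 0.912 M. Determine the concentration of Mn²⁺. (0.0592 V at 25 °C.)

From the Nernst equation, log Q = n(E° − E)/0.0592 = 2(0.74 − 0.852)/0.0592 = -3.784, so Q = 1.65 × 10^-4.
With Q = [Mn²⁺]/[Fe²⁺] and the known concentrations, [Mn²⁺] in the numerator gives [Mn²⁺] = 1.5 × 10^-4 M.

1.5 × 10^-4 M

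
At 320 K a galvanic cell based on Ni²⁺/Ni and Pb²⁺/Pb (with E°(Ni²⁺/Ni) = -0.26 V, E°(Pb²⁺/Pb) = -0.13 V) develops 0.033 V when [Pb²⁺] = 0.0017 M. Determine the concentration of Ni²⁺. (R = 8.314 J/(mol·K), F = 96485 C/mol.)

1.9 M

From the Nernst equation, ln Q = nF(E° − E)/RT = 2×96485×(0.13 − 0.033)/(8.314×320) = 7.036, so Q = 1140.
With Q = [Ni²⁺]/[Pb²⁺] and the known concentrations, [Ni²⁺] in the numerator gives [Ni²⁺] = 1.9 M.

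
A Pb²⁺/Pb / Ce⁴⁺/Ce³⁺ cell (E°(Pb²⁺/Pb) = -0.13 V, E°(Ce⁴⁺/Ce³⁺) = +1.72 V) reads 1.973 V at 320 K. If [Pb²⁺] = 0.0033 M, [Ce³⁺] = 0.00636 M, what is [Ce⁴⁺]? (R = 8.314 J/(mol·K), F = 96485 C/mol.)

From the Nernst equation, ln Q = nF(E° − E)/RT = 2×96485×(1.85 − 1.973)/(8.314×320) = -8.921, so Q = 1.33 × 10^-4.
With Q = [Pb²⁺]·[Ce³⁺]^2/[Ce⁴⁺]^2 and the known concentrations, [Ce⁴⁺]^2 in the denominator gives [Ce⁴⁺] = 0.032 M.

0.032 M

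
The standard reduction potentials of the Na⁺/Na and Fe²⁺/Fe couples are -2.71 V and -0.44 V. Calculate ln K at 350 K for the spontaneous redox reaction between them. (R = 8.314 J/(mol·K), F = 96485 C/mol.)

E°_cell = -0.44 − (-2.71) = 2.27 V, with n = 2 electrons transferred.
At equilibrium E = 0, so the Nernst equation gives ln K = nFE°/RT = (2)(96485)(2.27)/((8.314)(350)) = 150.54.

ln K = 150.5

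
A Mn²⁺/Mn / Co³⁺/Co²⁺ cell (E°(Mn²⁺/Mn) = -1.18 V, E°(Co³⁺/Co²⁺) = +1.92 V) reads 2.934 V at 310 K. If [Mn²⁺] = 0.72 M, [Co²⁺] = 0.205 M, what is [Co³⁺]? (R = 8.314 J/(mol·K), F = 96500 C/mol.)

3.5 × 10^-4 M

From the Nernst equation, ln Q = nF(E° − E)/RT = 2×96500×(3.10 − 2.934)/(8.314×310) = 12.431, so Q = 2.5 × 10^5.
With Q = [Mn²⁺]·[Co²⁺]^2/[Co³⁺]^2 and the known concentrations, [Co³⁺]^2 in the denominator gives [Co³⁺] = 3.5 × 10^-4 M.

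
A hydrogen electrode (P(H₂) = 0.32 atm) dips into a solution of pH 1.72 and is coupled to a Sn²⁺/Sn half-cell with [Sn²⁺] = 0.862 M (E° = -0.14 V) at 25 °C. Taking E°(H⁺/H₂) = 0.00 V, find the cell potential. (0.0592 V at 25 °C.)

The hydrogen couple is the cathode, so E°_cell = 0.14 V; n = 2.
[H⁺] = 10^(−1.72) = 0.019 M, and Q = [Sn²⁺]·P(H₂) / [H⁺]^2 = 760.
E = E° − (0.0592/2) log Q = 0.14 − (0.0592/2)(2.881) = 0.055 V.

0.055 V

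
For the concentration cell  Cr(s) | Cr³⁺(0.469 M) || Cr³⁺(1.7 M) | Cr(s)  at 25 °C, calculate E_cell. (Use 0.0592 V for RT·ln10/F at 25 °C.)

0.011 V

Both half-cells are Cr³⁺/Cr, so E°_cell = 0. The concentrated side is the cathode; the cell reaction moves Cr³⁺ from high to low concentration with n = 3.
Q = [Cr³⁺]_dilute/[Cr³⁺]_conc = 0.469/1.7 = 0.276.
E = 0 − (0.0592/3) log Q = −(0.0592/3)(-0.559) = 0.0110 V.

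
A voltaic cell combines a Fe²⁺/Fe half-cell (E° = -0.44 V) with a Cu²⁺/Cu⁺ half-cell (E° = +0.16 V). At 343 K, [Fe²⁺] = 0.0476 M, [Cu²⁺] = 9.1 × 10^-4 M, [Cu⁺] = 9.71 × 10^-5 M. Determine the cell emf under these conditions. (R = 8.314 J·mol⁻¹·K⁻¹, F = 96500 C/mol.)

The Cu²⁺/Cu⁺ couple has the higher reduction potential and acts as the cathode, so E°_cell = +0.16 − (-0.44) = 0.60 V.
Balancing electrons gives n = 2; the reaction quotient is Q = [Fe²⁺]·[Cu⁺]^2/[Cu²⁺]^2 = 5.42 × 10^-4.
E = E° − (RT/nF) ln Q = 0.60 − (8.314×343)/(2×96500) × (-7.520) = 0.600 + 0.111 = 0.711 V.

0.711 V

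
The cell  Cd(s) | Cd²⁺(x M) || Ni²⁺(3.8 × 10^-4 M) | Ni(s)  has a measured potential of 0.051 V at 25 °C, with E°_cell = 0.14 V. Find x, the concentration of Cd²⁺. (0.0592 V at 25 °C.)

From the Nernst equation, log Q = n(E° − E)/0.0592 = 2(0.14 − 0.051)/0.0592 = 3.007, so Q = 1020.
With Q = [Cd²⁺]/[Ni²⁺] and the known concentrations, [Cd²⁺] in the numerator gives [Cd²⁺] = 0.39 M.

0.39 M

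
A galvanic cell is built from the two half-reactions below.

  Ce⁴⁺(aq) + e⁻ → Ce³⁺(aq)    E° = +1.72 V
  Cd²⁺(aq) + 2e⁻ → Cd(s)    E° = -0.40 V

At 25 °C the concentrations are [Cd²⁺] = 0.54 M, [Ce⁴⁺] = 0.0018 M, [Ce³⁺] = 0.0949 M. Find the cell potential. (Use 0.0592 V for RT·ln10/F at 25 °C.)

2.03 V

The Ce⁴⁺/Ce³⁺ couple has the higher reduction potential and acts as the cathode, so E°_cell = +1.72 − (-0.40) = 2.12 V.
Balancing electrons gives n = 2; the reaction quotient is Q = [Cd²⁺]·[Ce³⁺]^2/[Ce⁴⁺]^2 = 1500.
At 25 °C, E = E° − (0.0592/n) log Q = 2.12 − (0.0592/2)(3.176) = 2.120 − 0.094 = 2.026 V.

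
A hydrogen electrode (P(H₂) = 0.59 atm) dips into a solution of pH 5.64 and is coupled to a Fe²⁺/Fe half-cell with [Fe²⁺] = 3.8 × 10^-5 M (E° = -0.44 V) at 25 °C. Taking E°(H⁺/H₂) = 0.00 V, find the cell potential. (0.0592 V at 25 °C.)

0.24 V

The hydrogen couple is the cathode, so E°_cell = 0.44 V; n = 2.
[H⁺] = 10^(−5.64) = 2.3 × 10^-6 M, and Q = [Fe²⁺]·P(H₂) / [H⁺]^2 = 4.27 × 10^6.
E = E° − (0.0592/2) log Q = 0.44 − (0.0592/2)(6.631) = 0.244 V.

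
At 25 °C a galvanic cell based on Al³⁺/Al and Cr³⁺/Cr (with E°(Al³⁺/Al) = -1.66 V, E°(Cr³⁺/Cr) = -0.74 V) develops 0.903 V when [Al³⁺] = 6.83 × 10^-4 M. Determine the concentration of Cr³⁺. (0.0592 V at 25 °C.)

9.4 × 10^-5 M

From the Nernst equation, log Q = n(E° − E)/0.0592 = 3(0.92 − 0.903)/0.0592 = 0.861, so Q = 7.27.
With Q = [Al³⁺]/[Cr³⁺] and the known concentrations, [Cr³⁺] in the denominator gives [Cr³⁺] = 9.4 × 10^-5 M.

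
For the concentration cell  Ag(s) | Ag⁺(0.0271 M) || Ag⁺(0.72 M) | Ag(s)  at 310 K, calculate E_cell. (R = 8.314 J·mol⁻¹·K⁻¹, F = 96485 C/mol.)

0.088 V

Both half-cells are Ag⁺/Ag, so E°_cell = 0. The concentrated side is the cathode; the cell reaction moves Ag⁺ from high to low concentration with n = 1.
Q = [Ag⁺]_dilute/[Ag⁺]_conc = 0.0271/0.72 = 0.0376.
E = 0 − (RT/nF) ln Q = −((8.314×310)/(1×96485))(-3.280) = 0.0876 V.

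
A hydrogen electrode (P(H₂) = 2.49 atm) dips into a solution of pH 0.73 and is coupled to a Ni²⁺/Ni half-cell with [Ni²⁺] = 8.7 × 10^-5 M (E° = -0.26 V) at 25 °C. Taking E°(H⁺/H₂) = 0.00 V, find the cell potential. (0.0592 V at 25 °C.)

0.33 V

The hydrogen couple is the cathode, so E°_cell = 0.26 V; n = 2.
[H⁺] = 10^(−0.73) = 0.19 M, and Q = [Ni²⁺]·P(H₂) / [H⁺]^2 = 0.00625.
E = E° − (0.0592/2) log Q = 0.26 − (0.0592/2)(-2.204) = 0.325 V.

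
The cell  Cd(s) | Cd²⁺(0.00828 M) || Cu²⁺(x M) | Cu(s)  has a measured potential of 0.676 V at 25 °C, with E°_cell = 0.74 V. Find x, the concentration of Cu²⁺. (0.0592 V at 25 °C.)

From the Nernst equation, log Q = n(E° − E)/0.0592 = 2(0.74 − 0.676)/0.0592 = 2.162, so Q = 145.
With Q = [Cd²⁺]/[Cu²⁺] and the known concentrations, [Cu²⁺] in the denominator gives [Cu²⁺] = 5.7 × 10^-5 M.

5.7 × 10^-5 M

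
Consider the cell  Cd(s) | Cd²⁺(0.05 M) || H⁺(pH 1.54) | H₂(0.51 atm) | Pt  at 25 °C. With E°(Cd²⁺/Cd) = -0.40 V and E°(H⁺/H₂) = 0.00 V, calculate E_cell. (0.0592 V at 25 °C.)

0.36 V

The hydrogen couple is the cathode, so E°_cell = 0.40 V; n = 2.
[H⁺] = 10^(−1.54) = 0.029 M, and Q = [Cd²⁺]·P(H₂) / [H⁺]^2 = 30.7.
E = E° − (0.0592/2) log Q = 0.40 − (0.0592/2)(1.487) = 0.356 V.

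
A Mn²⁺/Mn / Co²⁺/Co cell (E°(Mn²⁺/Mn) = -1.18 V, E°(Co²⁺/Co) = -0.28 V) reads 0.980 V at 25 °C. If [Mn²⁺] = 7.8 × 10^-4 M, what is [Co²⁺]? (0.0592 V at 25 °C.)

0.39 M

From the Nernst equation, log Q = n(E° − E)/0.0592 = 2(0.90 − 0.980)/0.0592 = -2.703, so Q = 0.00198.
With Q = [Mn²⁺]/[Co²⁺] and the known concentrations, [Co²⁺] in the denominator gives [Co²⁺] = 0.39 M.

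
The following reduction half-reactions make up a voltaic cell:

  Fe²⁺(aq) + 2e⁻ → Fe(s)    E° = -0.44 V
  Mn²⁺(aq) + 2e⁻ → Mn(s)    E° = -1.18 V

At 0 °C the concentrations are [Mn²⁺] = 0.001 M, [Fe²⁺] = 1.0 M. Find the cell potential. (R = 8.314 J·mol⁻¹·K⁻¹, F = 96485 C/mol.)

The Fe²⁺/Fe couple has the higher reduction potential and acts as the cathode, so E°_cell = -0.44 − (-1.18) = 0.74 V.
Balancing electrons gives n = 2; the reaction quotient is Q = [Mn²⁺]/[Fe²⁺] = 0.00100.
E = E° − (RT/nF) ln Q = 0.74 − (8.314×273)/(2×96485) × (-6.908) = 0.740 + 0.081 = 0.821 V.

0.821 V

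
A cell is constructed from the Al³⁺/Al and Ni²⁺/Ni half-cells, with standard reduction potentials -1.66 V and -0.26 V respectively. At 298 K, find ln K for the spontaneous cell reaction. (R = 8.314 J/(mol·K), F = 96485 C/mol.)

ln K = 327.1

E°_cell = -0.26 − (-1.66) = 1.40 V, with n = 6 electrons transferred.
At equilibrium E = 0, so the Nernst equation gives ln K = nFE°/RT = (6)(96485)(1.40)/((8.314)(298)) = 327.12.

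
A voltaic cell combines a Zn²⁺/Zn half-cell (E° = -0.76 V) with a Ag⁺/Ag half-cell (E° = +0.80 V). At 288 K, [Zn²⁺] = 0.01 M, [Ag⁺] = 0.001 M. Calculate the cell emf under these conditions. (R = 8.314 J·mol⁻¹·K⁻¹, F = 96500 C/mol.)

1.45 V

The Ag⁺/Ag couple has the higher reduction potential and acts as the cathode, so E°_cell = +0.80 − (-0.76) = 1.56 V.
Balancing electrons gives n = 2; the reaction quotient is Q = [Zn²⁺]/[Ag⁺]^2 = 1 × 10^4.
E = E° − (RT/nF) ln Q = 1.56 − (8.314×288)/(2×96500) × (9.210) = 1.560 − 0.114 = 1.446 V.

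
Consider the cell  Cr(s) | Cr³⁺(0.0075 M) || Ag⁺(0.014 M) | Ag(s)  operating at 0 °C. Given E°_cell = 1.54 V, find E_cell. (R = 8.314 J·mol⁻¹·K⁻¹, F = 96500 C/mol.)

1.48 V

Balancing electrons gives n = 3; the reaction quotient is Q = [Cr³⁺]/[Ag⁺]^3 = 2730.
E = E° − (RT/nF) ln Q = 1.54 − (8.314×273)/(3×96500) × (7.913) = 1.540 − 0.062 = 1.478 V.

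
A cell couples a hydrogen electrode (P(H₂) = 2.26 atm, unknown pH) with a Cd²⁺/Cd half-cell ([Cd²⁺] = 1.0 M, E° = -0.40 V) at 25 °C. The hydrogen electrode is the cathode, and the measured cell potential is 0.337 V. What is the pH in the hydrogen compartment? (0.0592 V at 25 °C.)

pH = 0.89

E°_cell = 0.40 V and n = 2.
log Q = n(E° − E)/0.0592 = 2×(0.40 − 0.337)/0.0592 = 2.128.
With Q = [Cd²⁺]·P(H₂) / [H⁺]^2, solving for [H⁺] gives log[H⁺] = -0.887, so pH = 0.89.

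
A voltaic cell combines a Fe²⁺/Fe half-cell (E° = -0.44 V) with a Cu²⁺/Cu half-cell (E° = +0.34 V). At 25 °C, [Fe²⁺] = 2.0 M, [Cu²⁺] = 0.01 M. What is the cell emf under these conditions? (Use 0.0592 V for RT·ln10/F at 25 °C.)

0.712 V

The Cu²⁺/Cu couple has the higher reduction potential and acts as the cathode, so E°_cell = +0.34 − (-0.44) = 0.78 V.
Balancing electrons gives n = 2; the reaction quotient is Q = [Fe²⁺]/[Cu²⁺] = 200.
At 25 °C, E = E° − (0.0592/n) log Q = 0.78 − (0.0592/2)(2.301) = 0.780 − 0.068 = 0.712 V.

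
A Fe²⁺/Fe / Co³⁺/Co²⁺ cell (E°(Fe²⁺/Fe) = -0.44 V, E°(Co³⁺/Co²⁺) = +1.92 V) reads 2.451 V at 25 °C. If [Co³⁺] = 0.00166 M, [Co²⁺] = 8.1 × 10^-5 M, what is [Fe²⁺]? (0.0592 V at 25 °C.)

0.35 M

From the Nernst equation, log Q = n(E° − E)/0.0592 = 2(2.36 − 2.451)/0.0592 = -3.074, so Q = 8.43 × 10^-4.
With Q = [Fe²⁺]·[Co²⁺]^2/[Co³⁺]^2 and the known concentrations, [Fe²⁺] in the numerator gives [Fe²⁺] = 0.35 M.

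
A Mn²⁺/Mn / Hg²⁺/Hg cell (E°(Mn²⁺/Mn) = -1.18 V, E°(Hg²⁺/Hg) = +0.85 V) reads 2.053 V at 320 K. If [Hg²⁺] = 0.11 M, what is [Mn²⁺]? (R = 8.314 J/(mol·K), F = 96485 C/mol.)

From the Nernst equation, ln Q = nF(E° − E)/RT = 2×96485×(2.03 − 2.053)/(8.314×320) = -1.668, so Q = 0.189.
With Q = [Mn²⁺]/[Hg²⁺] and the known concentrations, [Mn²⁺] in the numerator gives [Mn²⁺] = 0.021 M.

0.021 M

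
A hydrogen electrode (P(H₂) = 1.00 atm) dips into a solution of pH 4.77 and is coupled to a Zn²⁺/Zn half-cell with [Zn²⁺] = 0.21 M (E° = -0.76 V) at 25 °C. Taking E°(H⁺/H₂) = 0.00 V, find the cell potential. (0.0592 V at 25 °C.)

0.50 V

The hydrogen couple is the cathode, so E°_cell = 0.76 V; n = 2.
[H⁺] = 10^(−4.77) = 1.7 × 10^-5 M, and Q = [Zn²⁺]·P(H₂) / [H⁺]^2 = 7.28 × 10^8.
E = E° − (0.0592/2) log Q = 0.76 − (0.0592/2)(8.862) = 0.498 V.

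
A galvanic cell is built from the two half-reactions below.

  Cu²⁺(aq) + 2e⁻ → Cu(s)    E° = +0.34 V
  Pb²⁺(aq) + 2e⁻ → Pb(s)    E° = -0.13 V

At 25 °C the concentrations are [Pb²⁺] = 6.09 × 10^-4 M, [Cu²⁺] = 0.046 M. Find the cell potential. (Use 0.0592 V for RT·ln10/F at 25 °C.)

0.526 V

The Cu²⁺/Cu couple has the higher reduction potential and acts as the cathode, so E°_cell = +0.34 − (-0.13) = 0.47 V.
Balancing electrons gives n = 2; the reaction quotient is Q = [Pb²⁺]/[Cu²⁺] = 0.0132.
At 25 °C, E = E° − (0.0592/n) log Q = 0.47 − (0.0592/2)(-1.878) = 0.470 + 0.056 = 0.526 V.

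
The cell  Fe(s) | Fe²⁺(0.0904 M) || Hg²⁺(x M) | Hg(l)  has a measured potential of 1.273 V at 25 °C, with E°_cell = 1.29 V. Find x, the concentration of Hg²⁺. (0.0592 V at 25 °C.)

0.024 M

From the Nernst equation, log Q = n(E° − E)/0.0592 = 2(1.29 − 1.273)/0.0592 = 0.574, so Q = 3.75.
With Q = [Fe²⁺]/[Hg²⁺] and the known concentrations, [Hg²⁺] in the denominator gives [Hg²⁺] = 0.024 M.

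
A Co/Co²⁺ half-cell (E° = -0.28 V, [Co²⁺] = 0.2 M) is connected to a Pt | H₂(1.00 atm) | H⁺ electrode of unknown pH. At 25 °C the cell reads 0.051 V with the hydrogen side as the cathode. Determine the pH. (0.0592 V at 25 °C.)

E°_cell = 0.28 V and n = 2.
log Q = n(E° − E)/0.0592 = 2×(0.28 − 0.051)/0.0592 = 7.736.
With Q = [Co²⁺]·P(H₂) / [H⁺]^2, solving for [H⁺] gives log[H⁺] = -4.218, so pH = 4.22.

pH = 4.22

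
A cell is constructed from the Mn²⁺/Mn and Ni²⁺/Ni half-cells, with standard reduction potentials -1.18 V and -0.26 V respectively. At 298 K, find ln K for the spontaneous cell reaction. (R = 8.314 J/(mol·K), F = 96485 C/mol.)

E°_cell = -0.26 − (-1.18) = 0.92 V, with n = 2 electrons transferred.
At equilibrium E = 0, so the Nernst equation gives ln K = nFE°/RT = (2)(96485)(0.92)/((8.314)(298)) = 71.66.

ln K = 71.7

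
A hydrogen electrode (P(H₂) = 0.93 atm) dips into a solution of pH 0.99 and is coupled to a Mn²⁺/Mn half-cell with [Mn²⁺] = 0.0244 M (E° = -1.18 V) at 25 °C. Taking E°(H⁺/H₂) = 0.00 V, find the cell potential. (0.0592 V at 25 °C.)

The hydrogen couple is the cathode, so E°_cell = 1.18 V; n = 2.
[H⁺] = 10^(−0.99) = 0.10 M, and Q = [Mn²⁺]·P(H₂) / [H⁺]^2 = 2.17.
E = E° − (0.0592/2) log Q = 1.18 − (0.0592/2)(0.336) = 1.170 V.

1.17 V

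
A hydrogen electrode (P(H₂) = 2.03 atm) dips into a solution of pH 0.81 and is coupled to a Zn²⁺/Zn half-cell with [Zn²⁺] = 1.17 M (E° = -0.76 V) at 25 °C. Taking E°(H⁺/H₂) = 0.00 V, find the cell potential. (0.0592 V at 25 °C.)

0.70 V

The hydrogen couple is the cathode, so E°_cell = 0.76 V; n = 2.
[H⁺] = 10^(−0.81) = 0.15 M, and Q = [Zn²⁺]·P(H₂) / [H⁺]^2 = 99.0.
E = E° − (0.0592/2) log Q = 0.76 − (0.0592/2)(1.996) = 0.701 V.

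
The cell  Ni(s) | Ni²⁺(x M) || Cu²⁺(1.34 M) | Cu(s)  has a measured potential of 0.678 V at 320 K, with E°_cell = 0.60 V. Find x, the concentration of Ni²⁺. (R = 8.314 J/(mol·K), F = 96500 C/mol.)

0.0047 M

From the Nernst equation, ln Q = nF(E° − E)/RT = 2×96500×(0.60 − 0.678)/(8.314×320) = -5.658, so Q = 0.00349.
With Q = [Ni²⁺]/[Cu²⁺] and the known concentrations, [Ni²⁺] in the numerator gives [Ni²⁺] = 0.0047 M.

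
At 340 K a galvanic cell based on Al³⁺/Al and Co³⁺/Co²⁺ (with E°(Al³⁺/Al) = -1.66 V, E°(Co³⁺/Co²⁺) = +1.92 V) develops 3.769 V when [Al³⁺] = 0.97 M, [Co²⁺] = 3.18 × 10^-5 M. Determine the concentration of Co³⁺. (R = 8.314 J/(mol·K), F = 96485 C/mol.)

0.02 M

From the Nernst equation, ln Q = nF(E° − E)/RT = 3×96485×(3.58 − 3.769)/(8.314×340) = -19.353, so Q = 3.94 × 10^-9.
With Q = [Al³⁺]·[Co²⁺]^3/[Co³⁺]^3 and the known concentrations, [Co³⁺]^3 in the denominator gives [Co³⁺] = 0.02 M.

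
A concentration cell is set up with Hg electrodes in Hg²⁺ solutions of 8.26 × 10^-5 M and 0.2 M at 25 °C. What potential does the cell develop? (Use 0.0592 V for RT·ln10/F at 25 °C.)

Both half-cells are Hg²⁺/Hg, so E°_cell = 0. The concentrated side is the cathode; the cell reaction moves Hg²⁺ from high to low concentration with n = 2.
Q = [Hg²⁺]_dilute/[Hg²⁺]_conc = 8.26 × 10^-5/0.2 = 4.13 × 10^-4.
E = 0 − (0.0592/2) log Q = −(0.0592/2)(-3.384) = 0.1002 V.

0.10 V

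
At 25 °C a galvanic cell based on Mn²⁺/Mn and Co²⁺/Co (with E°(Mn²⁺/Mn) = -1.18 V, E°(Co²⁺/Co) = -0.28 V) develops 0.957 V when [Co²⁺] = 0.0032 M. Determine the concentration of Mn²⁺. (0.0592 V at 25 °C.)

3.8 × 10^-5 M

From the Nernst equation, log Q = n(E° − E)/0.0592 = 2(0.90 − 0.957)/0.0592 = -1.926, so Q = 0.0119.
With Q = [Mn²⁺]/[Co²⁺] and the known concentrations, [Mn²⁺] in the numerator gives [Mn²⁺] = 3.8 × 10^-5 M.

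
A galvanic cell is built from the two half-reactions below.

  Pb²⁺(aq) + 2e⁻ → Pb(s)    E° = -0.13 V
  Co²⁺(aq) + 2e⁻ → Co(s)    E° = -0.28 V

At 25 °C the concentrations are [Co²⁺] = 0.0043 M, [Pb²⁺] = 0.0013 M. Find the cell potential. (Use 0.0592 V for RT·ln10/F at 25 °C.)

The Pb²⁺/Pb couple has the higher reduction potential and acts as the cathode, so E°_cell = -0.13 − (-0.28) = 0.15 V.
Balancing electrons gives n = 2; the reaction quotient is Q = [Co²⁺]/[Pb²⁺] = 3.31.
At 25 °C, E = E° − (0.0592/n) log Q = 0.15 − (0.0592/2)(0.520) = 0.150 − 0.015 = 0.135 V.

0.135 V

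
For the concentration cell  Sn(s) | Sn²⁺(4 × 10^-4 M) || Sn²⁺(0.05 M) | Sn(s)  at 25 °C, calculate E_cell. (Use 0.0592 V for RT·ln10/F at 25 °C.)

0.062 V

Both half-cells are Sn²⁺/Sn, so E°_cell = 0. The concentrated side is the cathode; the cell reaction moves Sn²⁺ from high to low concentration with n = 2.
Q = [Sn²⁺]_dilute/[Sn²⁺]_conc = 4 × 10^-4/0.05 = 0.00800.
E = 0 − (0.0592/2) log Q = −(0.0592/2)(-2.097) = 0.0621 V.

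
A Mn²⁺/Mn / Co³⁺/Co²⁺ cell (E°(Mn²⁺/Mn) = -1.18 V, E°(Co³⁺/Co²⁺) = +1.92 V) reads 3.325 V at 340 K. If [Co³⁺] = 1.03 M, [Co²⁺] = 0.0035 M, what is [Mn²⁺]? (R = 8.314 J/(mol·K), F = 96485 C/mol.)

From the Nernst equation, ln Q = nF(E° − E)/RT = 2×96485×(3.10 − 3.325)/(8.314×340) = -15.360, so Q = 2.13 × 10^-7.
With Q = [Mn²⁺]·[Co²⁺]^2/[Co³⁺]^2 and the known concentrations, [Mn²⁺] in the numerator gives [Mn²⁺] = 0.018 M.

0.018 M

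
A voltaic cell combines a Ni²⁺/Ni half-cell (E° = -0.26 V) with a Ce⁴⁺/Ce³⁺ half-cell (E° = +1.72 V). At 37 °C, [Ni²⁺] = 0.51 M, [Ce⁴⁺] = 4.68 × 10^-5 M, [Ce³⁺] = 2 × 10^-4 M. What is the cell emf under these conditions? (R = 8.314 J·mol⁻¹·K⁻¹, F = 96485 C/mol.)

The Ce⁴⁺/Ce³⁺ couple has the higher reduction potential and acts as the cathode, so E°_cell = +1.72 − (-0.26) = 1.98 V.
Balancing electrons gives n = 2; the reaction quotient is Q = [Ni²⁺]·[Ce³⁺]^2/[Ce⁴⁺]^2 = 9.31.
E = E° − (RT/nF) ln Q = 1.98 − (8.314×310)/(2×96485) × (2.232) = 1.980 − 0.030 = 1.950 V.

1.95 V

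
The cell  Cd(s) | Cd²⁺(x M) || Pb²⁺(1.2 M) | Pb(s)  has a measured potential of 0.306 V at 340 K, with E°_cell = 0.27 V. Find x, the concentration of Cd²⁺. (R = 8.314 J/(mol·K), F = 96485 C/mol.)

From the Nernst equation, ln Q = nF(E° − E)/RT = 2×96485×(0.27 − 0.306)/(8.314×340) = -2.458, so Q = 0.0856.
With Q = [Cd²⁺]/[Pb²⁺] and the known concentrations, [Cd²⁺] in the numerator gives [Cd²⁺] = 0.1 M.

0.1 M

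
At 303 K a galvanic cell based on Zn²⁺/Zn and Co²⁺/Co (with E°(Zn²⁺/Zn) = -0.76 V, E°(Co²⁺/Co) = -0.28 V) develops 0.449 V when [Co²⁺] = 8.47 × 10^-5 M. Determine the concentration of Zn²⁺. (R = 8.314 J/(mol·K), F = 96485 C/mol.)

From the Nernst equation, ln Q = nF(E° − E)/RT = 2×96485×(0.48 − 0.449)/(8.314×303) = 2.375, so Q = 10.7.
With Q = [Zn²⁺]/[Co²⁺] and the known concentrations, [Zn²⁺] in the numerator gives [Zn²⁺] = 9.1 × 10^-4 M.

9.1 × 10^-4 M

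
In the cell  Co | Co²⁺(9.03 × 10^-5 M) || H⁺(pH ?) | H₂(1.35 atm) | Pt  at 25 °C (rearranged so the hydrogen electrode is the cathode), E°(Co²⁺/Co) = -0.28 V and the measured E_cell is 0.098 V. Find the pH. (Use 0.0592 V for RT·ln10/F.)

pH = 5.03

E°_cell = 0.28 V and n = 2.
log Q = n(E° − E)/0.0592 = 2×(0.28 − 0.098)/0.0592 = 6.149.
With Q = [Co²⁺]·P(H₂) / [H⁺]^2, solving for [H⁺] gives log[H⁺] = -5.031, so pH = 5.03.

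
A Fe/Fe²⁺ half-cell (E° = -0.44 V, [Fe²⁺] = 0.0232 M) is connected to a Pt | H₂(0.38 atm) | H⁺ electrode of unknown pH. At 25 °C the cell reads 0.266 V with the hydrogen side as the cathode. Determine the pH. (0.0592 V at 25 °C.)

E°_cell = 0.44 V and n = 2.
log Q = n(E° − E)/0.0592 = 2×(0.44 − 0.266)/0.0592 = 5.878.
With Q = [Fe²⁺]·P(H₂) / [H⁺]^2, solving for [H⁺] gives log[H⁺] = -3.967, so pH = 3.97.

pH = 3.97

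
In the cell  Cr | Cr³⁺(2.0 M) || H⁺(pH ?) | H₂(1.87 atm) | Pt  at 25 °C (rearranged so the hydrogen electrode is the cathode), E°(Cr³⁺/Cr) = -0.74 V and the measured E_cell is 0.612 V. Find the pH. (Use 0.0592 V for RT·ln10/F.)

pH = 1.93

E°_cell = 0.74 V and n = 6.
log Q = n(E° − E)/0.0592 = 6×(0.74 − 0.612)/0.0592 = 12.973.
With Q = [Cr³⁺]^2·P(H₂)^3 / [H⁺]^6, solving for [H⁺] gives log[H⁺] = -1.926, so pH = 1.93.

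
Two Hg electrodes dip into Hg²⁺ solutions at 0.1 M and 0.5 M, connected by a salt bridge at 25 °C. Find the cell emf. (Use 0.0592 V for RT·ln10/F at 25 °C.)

Both half-cells are Hg²⁺/Hg, so E°_cell = 0. The concentrated side is the cathode; the cell reaction moves Hg²⁺ from high to low concentration with n = 2.
Q = [Hg²⁺]_dilute/[Hg²⁺]_conc = 0.1/0.5 = 0.200.
E = 0 − (0.0592/2) log Q = −(0.0592/2)(-0.699) = 0.0207 V.

0.021 V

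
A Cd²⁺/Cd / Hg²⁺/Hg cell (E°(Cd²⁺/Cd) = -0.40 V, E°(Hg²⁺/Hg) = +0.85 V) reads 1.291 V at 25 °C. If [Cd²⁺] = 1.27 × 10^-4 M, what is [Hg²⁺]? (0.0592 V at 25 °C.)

From the Nernst equation, log Q = n(E° − E)/0.0592 = 2(1.25 − 1.291)/0.0592 = -1.385, so Q = 0.0412.
With Q = [Cd²⁺]/[Hg²⁺] and the known concentrations, [Hg²⁺] in the denominator gives [Hg²⁺] = 0.0031 M.

0.0031 M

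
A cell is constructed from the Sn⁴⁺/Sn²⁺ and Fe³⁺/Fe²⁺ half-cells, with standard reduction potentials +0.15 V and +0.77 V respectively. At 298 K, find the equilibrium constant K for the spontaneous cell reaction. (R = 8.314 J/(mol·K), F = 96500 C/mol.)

E°_cell = +0.77 − (+0.15) = 0.62 V, with n = 2 electrons transferred.
At equilibrium E = 0, so the Nernst equation gives ln K = nFE°/RT = (2)(96500)(0.62)/((8.314)(298)) = 48.30.
K = e^48.30 = 9.4 × 10^20.

9.4 × 10^20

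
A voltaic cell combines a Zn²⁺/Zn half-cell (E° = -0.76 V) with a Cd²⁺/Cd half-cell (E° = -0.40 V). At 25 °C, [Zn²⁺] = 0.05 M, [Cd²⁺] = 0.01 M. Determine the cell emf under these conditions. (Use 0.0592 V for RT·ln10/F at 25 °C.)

The Cd²⁺/Cd couple has the higher reduction potential and acts as the cathode, so E°_cell = -0.40 − (-0.76) = 0.36 V.
Balancing electrons gives n = 2; the reaction quotient is Q = [Zn²⁺]/[Cd²⁺] = 5.00.
At 25 °C, E = E° − (0.0592/n) log Q = 0.36 − (0.0592/2)(0.699) = 0.360 − 0.021 = 0.339 V.

0.339 V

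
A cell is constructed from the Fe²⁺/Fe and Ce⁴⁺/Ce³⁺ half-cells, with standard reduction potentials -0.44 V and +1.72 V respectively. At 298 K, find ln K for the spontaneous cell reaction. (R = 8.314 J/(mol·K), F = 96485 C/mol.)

E°_cell = +1.72 − (-0.44) = 2.16 V, with n = 2 electrons transferred.
At equilibrium E = 0, so the Nernst equation gives ln K = nFE°/RT = (2)(96485)(2.16)/((8.314)(298)) = 168.24.

ln K = 168.2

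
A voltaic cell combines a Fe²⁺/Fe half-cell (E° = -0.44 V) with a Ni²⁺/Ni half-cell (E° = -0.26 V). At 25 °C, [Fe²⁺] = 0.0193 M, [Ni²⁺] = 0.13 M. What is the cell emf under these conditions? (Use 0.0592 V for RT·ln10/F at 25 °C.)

The Ni²⁺/Ni couple has the higher reduction potential and acts as the cathode, so E°_cell = -0.26 − (-0.44) = 0.18 V.
Balancing electrons gives n = 2; the reaction quotient is Q = [Fe²⁺]/[Ni²⁺] = 0.148.
At 25 °C, E = E° − (0.0592/n) log Q = 0.18 − (0.0592/2)(-0.828) = 0.180 + 0.025 = 0.205 V.

0.205 V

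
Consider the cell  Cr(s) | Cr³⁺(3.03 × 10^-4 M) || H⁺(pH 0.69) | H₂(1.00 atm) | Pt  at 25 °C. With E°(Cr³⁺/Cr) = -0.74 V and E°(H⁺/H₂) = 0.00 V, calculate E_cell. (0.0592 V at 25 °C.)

0.77 V

The hydrogen couple is the cathode, so E°_cell = 0.74 V; n = 6.
[H⁺] = 10^(−0.69) = 0.20 M, and Q = [Cr³⁺]^2·P(H₂)^3 / [H⁺]^6 = 0.00127.
E = E° − (0.0592/6) log Q = 0.74 − (0.0592/6)(-2.897) = 0.769 V.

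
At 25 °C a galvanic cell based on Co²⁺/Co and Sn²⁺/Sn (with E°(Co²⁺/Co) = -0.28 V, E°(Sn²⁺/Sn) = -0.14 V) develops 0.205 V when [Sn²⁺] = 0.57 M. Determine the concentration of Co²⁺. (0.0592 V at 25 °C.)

0.0036 M

From the Nernst equation, log Q = n(E° − E)/0.0592 = 2(0.14 − 0.205)/0.0592 = -2.196, so Q = 0.00637.
With Q = [Co²⁺]/[Sn²⁺] and the known concentrations, [Co²⁺] in the numerator gives [Co²⁺] = 0.0036 M.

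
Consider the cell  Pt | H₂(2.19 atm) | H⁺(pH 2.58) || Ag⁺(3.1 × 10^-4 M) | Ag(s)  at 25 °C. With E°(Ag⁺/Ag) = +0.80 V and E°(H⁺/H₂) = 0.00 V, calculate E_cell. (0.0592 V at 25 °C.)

The Ag⁺/Ag couple is the cathode, so E°_cell = 0.80 V; n = 2.
[H⁺] = 10^(−2.58) = 0.0026 M, and Q = [H⁺]^2 / ([Ag⁺]^2·P(H₂)) = 32.9.
E = E° − (0.0592/2) log Q = 0.80 − (0.0592/2)(1.517) = 0.755 V.

0.76 V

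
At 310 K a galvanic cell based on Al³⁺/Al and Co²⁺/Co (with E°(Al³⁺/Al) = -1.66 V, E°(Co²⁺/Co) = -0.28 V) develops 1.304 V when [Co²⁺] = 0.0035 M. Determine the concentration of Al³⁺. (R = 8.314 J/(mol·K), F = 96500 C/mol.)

From the Nernst equation, ln Q = nF(E° − E)/RT = 6×96500×(1.38 − 1.304)/(8.314×310) = 17.073, so Q = 2.6 × 10^7.
With Q = [Al³⁺]^2/[Co²⁺]^3 and the known concentrations, [Al³⁺]^2 in the numerator gives [Al³⁺] = 1.1 M.

1.1 M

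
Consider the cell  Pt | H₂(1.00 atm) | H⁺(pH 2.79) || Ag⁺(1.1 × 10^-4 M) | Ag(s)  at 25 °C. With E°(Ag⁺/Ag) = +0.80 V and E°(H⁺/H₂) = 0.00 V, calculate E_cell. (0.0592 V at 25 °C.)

0.73 V

The Ag⁺/Ag couple is the cathode, so E°_cell = 0.80 V; n = 2.
[H⁺] = 10^(−2.79) = 0.0016 M, and Q = [H⁺]^2 / ([Ag⁺]^2·P(H₂)) = 217.
E = E° − (0.0592/2) log Q = 0.80 − (0.0592/2)(2.337) = 0.731 V.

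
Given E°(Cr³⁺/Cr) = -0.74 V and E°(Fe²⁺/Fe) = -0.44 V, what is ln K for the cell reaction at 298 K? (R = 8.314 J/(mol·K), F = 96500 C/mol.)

ln K = 70.1

E°_cell = -0.44 − (-0.74) = 0.30 V, with n = 6 electrons transferred.
At equilibrium E = 0, so the Nernst equation gives ln K = nFE°/RT = (6)(96500)(0.30)/((8.314)(298)) = 70.11.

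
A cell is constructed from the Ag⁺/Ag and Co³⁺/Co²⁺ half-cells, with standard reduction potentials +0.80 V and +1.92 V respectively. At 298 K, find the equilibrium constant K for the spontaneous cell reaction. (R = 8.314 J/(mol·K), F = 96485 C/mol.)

8.8 × 10^18

E°_cell = +1.92 − (+0.80) = 1.12 V, with n = 1 electron transferred.
At equilibrium E = 0, so the Nernst equation gives ln K = nFE°/RT = (1)(96485)(1.12)/((8.314)(298)) = 43.62.
K = e^43.62 = 8.8 × 10^18.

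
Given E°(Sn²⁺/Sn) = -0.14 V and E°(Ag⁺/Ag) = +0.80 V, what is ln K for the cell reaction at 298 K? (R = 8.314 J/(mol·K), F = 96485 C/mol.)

E°_cell = +0.80 − (-0.14) = 0.94 V, with n = 2 electrons transferred.
At equilibrium E = 0, so the Nernst equation gives ln K = nFE°/RT = (2)(96485)(0.94)/((8.314)(298)) = 73.21.

ln K = 73.2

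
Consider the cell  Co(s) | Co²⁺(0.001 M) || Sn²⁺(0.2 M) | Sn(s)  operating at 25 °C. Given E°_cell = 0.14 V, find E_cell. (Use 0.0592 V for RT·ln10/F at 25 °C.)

0.208 V

Balancing electrons gives n = 2; the reaction quotient is Q = [Co²⁺]/[Sn²⁺] = 0.00500.
At 25 °C, E = E° − (0.0592/n) log Q = 0.14 − (0.0592/2)(-2.301) = 0.140 + 0.068 = 0.208 V.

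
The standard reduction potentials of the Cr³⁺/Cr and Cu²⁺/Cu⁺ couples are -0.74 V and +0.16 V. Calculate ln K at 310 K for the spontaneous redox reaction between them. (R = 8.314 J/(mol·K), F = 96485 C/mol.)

E°_cell = +0.16 − (-0.74) = 0.90 V, with n = 3 electrons transferred.
At equilibrium E = 0, so the Nernst equation gives ln K = nFE°/RT = (3)(96485)(0.90)/((8.314)(310)) = 101.08.

ln K = 101.1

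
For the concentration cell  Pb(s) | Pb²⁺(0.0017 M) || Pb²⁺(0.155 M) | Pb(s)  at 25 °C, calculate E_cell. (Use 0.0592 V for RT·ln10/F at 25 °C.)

Both half-cells are Pb²⁺/Pb, so E°_cell = 0. The concentrated side is the cathode; the cell reaction moves Pb²⁺ from high to low concentration with n = 2.
Q = [Pb²⁺]_dilute/[Pb²⁺]_conc = 0.0017/0.155 = 0.0110.
E = 0 − (0.0592/2) log Q = −(0.0592/2)(-1.960) = 0.0580 V.

0.058 V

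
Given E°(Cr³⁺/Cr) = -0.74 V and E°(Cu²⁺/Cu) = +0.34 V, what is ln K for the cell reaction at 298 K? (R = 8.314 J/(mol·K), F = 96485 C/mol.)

E°_cell = +0.34 − (-0.74) = 1.08 V, with n = 6 electrons transferred.
At equilibrium E = 0, so the Nernst equation gives ln K = nFE°/RT = (6)(96485)(1.08)/((8.314)(298)) = 252.35.

ln K = 252.4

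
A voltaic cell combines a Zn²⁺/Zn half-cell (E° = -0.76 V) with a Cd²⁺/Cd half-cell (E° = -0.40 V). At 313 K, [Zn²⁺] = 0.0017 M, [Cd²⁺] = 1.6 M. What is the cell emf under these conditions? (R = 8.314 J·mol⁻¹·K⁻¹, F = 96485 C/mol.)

0.452 V

The Cd²⁺/Cd couple has the higher reduction potential and acts as the cathode, so E°_cell = -0.40 − (-0.76) = 0.36 V.
Balancing electrons gives n = 2; the reaction quotient is Q = [Zn²⁺]/[Cd²⁺] = 0.00106.
E = E° − (RT/nF) ln Q = 0.36 − (8.314×313)/(2×96485) × (-6.847) = 0.360 + 0.092 = 0.452 V.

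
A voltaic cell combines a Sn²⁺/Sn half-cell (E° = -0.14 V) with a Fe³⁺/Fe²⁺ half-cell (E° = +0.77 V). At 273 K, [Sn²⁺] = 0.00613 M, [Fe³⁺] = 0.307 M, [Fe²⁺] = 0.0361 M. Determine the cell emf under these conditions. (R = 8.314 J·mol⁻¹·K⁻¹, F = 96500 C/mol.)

1.02 V

The Fe³⁺/Fe²⁺ couple has the higher reduction potential and acts as the cathode, so E°_cell = +0.77 − (-0.14) = 0.91 V.
Balancing electrons gives n = 2; the reaction quotient is Q = [Sn²⁺]·[Fe²⁺]^2/[Fe³⁺]^2 = 8.48 × 10^-5.
E = E° − (RT/nF) ln Q = 0.91 − (8.314×273)/(2×96500) × (-9.376) = 0.910 + 0.110 = 1.020 V.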